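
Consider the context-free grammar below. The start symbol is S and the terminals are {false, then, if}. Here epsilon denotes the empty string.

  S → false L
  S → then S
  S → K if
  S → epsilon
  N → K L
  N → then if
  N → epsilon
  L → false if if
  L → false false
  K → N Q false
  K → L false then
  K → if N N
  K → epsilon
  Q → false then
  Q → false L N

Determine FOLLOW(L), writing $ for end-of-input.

{$, false, if, then}

FIRST(L): from L→false if if we get {false}; from L→false false we get {false}. So FIRST(L) = {false}.
FIRST(Q): from Q→false then we get {false}; from Q→false L N we get {false}. So FIRST(Q) = {false}.
FIRST(S): from S→false L we get {false}; from S→then S we get {then}; from S→K if we get {false, if, then}; from S→epsilon we get {epsilon}. So FIRST(S) = {epsilon, false, if, then}.
FIRST(N): from N→K L we get {false, if, then}; from N→then if we get {then}; from N→epsilon we get {epsilon}. So FIRST(N) = {epsilon, false, if, then}.
FIRST(K): from K→N Q false we get {false, if, then}; from K→L false then we get {false}; from K→if N N we get {if}; from K→epsilon we get {epsilon}. So FIRST(K) = {epsilon, false, if, then}.
FOLLOW(S) includes $ since S is the start symbol.
FOLLOW(S): in S→then S, the suffix after S is empty (adds nothing new). Thus FOLLOW(S) = {$}.
FOLLOW(K): in S→K if, K is followed by if with FIRST {if}; in N→K L, K is followed by L with FIRST {false}. Thus FOLLOW(K) = {false, if}.
FOLLOW(Q): in K→N Q false, Q is followed by false with FIRST {false}. Thus FOLLOW(Q) = {false}.
FOLLOW(N): in K→N Q false, N is followed by Q false with FIRST {false}; in K→if N N (occurrence 1), N is followed by N with FIRST {epsilon, false, if, then}; in K→if N N (occurrence 1), the suffix after N is nullable, so FOLLOW(N) ⊇ FOLLOW(K) = {false, if}; in K→if N N (occurrence 2), the suffix after N is empty, so FOLLOW(N) ⊇ FOLLOW(K) = {false, if}; in Q→false L N, the suffix after N is empty, so FOLLOW(N) ⊇ FOLLOW(Q) = {false}. Thus FOLLOW(N) = {false, if, then}.
FOLLOW(L): in S→false L, the suffix after L is empty, so FOLLOW(L) ⊇ FOLLOW(S) = {$}; in N→K L, the suffix after L is empty, so FOLLOW(L) ⊇ FOLLOW(N) = {false, if, then}; in K→L false then, L is followed by false then with FIRST {false}; in Q→false L N, L is followed by N with FIRST {epsilon, false, if, then}; in Q→false L N, the suffix after L is nullable, so FOLLOW(L) ⊇ FOLLOW(Q) = {false}. Thus FOLLOW(L) = {$, false, if, then}.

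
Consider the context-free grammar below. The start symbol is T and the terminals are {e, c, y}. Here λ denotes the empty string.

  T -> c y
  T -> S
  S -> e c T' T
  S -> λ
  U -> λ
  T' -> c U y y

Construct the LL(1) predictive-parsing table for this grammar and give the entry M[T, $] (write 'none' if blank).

FIRST(S) = {λ, e}
FIRST(U) = {λ}
FIRST(T') = {c}
FIRST(T) = {λ, c, e}  (via S)
FOLLOW(T) includes $ since T is the start symbol.
FOLLOW(T): in S->e c T' T, the suffix after T is empty, so FOLLOW(T) ⊇ FOLLOW(S) = {$}. Thus FOLLOW(T) = {$}.
FOLLOW(S): in T->S, the suffix after S is empty, so FOLLOW(S) ⊇ FOLLOW(T) = {$}. Thus FOLLOW(S) = {$}.
For T -> c y: FIRST(c y) = {c}, so it goes in M[T, t] for t ∈ {c}.
For T -> S: FIRST(S) = {λ, e}, so it goes in M[T, t] for t ∈ {e}; since λ ∈ FIRST, also for every t ∈ FOLLOW(T) = {$}.

T -> S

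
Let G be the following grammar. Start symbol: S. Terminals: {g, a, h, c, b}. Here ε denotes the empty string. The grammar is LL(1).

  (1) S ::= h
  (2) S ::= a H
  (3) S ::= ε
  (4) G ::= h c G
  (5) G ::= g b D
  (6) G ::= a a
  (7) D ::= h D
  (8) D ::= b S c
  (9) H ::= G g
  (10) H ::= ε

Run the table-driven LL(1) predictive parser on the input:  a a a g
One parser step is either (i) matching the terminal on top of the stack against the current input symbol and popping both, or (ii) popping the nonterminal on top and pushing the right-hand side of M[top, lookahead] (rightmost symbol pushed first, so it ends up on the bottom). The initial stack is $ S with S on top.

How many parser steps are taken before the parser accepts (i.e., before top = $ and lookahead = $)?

7

     Stack    Input      Action
  1  $ S      a a a g $  expand S ::= a H
  2  $ H a    a a a g $  match a
  3  $ H      a a g $    expand H ::= G g
  4  $ g G    a a g $    expand G ::= a a
  5  $ g a a  a a g $    match a
  6  $ g a    a g $      match a
  7  $ g      g $        match g
Accept reached after 7 steps.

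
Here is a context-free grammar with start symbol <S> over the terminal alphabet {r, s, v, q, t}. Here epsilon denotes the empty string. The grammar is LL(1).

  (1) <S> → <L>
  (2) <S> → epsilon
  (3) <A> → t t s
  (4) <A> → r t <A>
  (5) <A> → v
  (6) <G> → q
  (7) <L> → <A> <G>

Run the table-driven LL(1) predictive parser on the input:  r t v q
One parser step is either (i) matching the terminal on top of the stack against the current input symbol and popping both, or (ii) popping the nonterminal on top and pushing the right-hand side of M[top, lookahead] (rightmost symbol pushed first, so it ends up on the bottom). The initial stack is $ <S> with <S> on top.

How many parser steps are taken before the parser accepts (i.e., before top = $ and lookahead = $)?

step 1: stack=$ <S>  input=r t v q $  — expand <S> → <L>
step 2: stack=$ <L>  input=r t v q $  — expand <L> → <A> <G>
step 3: stack=$ <G> <A>  input=r t v q $  — expand <A> → r t <A>
step 4: stack=$ <G> <A> t r  input=r t v q $  — match r
step 5: stack=$ <G> <A> t  input=t v q $  — match t
step 6: stack=$ <G> <A>  input=v q $  — expand <A> → v
step 7: stack=$ <G> v  input=v q $  — match v
step 8: stack=$ <G>  input=q $  — expand <G> → q
step 9: stack=$ q  input=q $  — match q
Accept reached after 9 steps.

9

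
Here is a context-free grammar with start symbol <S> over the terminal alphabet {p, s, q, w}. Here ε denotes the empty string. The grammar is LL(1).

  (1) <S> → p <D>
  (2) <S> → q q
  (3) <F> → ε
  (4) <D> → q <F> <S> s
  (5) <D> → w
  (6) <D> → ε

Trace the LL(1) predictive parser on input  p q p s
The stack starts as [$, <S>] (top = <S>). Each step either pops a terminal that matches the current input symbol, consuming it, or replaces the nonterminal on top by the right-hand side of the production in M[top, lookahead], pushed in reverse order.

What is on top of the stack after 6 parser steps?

step 1: stack=$ <S>  input=p q p s $  — expand <S> → p <D>
step 2: stack=$ <D> p  input=p q p s $  — match p
step 3: stack=$ <D>  input=q p s $  — expand <D> → q <F> <S> s
step 4: stack=$ s <S> <F> q  input=q p s $  — match q
step 5: stack=$ s <S> <F>  input=p s $  — expand <F> → ε
step 6: stack=$ s <S>  input=p s $  — expand <S> → p <D>
Stack after step 6: $ s <D> p (top = p).

p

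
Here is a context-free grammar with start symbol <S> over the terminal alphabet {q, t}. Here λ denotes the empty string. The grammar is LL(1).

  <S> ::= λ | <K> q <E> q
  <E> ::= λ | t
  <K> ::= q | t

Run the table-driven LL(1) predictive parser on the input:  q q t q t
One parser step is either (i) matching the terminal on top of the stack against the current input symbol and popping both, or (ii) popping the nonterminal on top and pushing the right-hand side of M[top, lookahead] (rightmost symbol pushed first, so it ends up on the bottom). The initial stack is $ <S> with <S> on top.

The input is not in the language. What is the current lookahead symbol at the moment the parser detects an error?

t

step 1: stack=$ <S>  input=q q t q t $  — expand <S> ::= <K> q <E> q
step 2: stack=$ q <E> q <K>  input=q q t q t $  — expand <K> ::= q
step 3: stack=$ q <E> q q  input=q q t q t $  — match q
step 4: stack=$ q <E> q  input=q t q t $  — match q
step 5: stack=$ q <E>  input=t q t $  — expand <E> ::= t
step 6: stack=$ q t  input=t q t $  — match t
step 7: stack=$ q  input=q t $  — match q
step 8: stack=$  input=t $  — error: stack empty but input remains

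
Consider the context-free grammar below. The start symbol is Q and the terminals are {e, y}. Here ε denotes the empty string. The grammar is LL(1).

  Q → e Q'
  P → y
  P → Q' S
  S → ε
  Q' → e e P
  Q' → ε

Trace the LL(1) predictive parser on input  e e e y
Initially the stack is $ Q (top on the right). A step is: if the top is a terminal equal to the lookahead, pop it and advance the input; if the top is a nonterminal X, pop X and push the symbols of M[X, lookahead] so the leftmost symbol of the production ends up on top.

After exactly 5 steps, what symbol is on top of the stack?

P

     Stack    Input      Action
  1  $ Q      e e e y $  expand Q → e Q'
  2  $ Q' e   e e e y $  match e
  3  $ Q'     e e y $    expand Q' → e e P
  4  $ P e e  e e y $    match e
  5  $ P e    e y $      match e
Stack after step 5: $ P (top = P).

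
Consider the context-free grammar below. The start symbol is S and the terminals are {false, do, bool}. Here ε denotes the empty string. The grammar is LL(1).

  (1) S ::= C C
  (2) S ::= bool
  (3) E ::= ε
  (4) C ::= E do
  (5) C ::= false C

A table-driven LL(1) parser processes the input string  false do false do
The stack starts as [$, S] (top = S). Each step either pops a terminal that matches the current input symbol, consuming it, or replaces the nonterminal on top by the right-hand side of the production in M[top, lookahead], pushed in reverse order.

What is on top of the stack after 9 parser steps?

step 1: stack=$ S  input=false do false do $  — expand S ::= C C
step 2: stack=$ C C  input=false do false do $  — expand C ::= false C
step 3: stack=$ C C false  input=false do false do $  — match false
step 4: stack=$ C C  input=do false do $  — expand C ::= E do
step 5: stack=$ C do E  input=do false do $  — expand E ::= ε
step 6: stack=$ C do  input=do false do $  — match do
step 7: stack=$ C  input=false do $  — expand C ::= false C
step 8: stack=$ C false  input=false do $  — match false
step 9: stack=$ C  input=do $  — expand C ::= E do
Stack after step 9: $ do E (top = E).

E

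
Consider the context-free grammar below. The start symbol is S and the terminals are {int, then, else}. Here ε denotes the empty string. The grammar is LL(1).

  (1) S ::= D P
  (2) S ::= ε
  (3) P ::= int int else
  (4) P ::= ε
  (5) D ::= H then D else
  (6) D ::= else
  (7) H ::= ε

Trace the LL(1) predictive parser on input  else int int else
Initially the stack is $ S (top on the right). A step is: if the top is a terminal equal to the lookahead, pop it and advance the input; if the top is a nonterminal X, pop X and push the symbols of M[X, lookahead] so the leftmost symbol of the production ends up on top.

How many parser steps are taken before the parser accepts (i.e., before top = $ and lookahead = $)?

     Stack           Input                Action
  1  $ S             else int int else $  expand S ::= D P
  2  $ P D           else int int else $  expand D ::= else
  3  $ P else        else int int else $  match else
  4  $ P             int int else $       expand P ::= int int else
  5  $ else int int  int int else $       match int
  6  $ else int      int else $           match int
  7  $ else          else $               match else
Accept reached after 7 steps.

7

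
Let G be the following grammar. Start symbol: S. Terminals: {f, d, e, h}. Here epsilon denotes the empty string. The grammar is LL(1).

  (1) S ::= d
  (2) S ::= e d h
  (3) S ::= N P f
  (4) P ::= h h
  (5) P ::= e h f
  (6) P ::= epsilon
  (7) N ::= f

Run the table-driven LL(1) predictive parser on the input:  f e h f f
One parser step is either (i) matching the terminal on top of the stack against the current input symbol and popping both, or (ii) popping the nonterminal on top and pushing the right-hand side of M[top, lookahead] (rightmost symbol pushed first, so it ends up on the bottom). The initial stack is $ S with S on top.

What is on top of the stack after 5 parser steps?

h

     Stack      Input        Action
  1  $ S        f e h f f $  expand S ::= N P f
  2  $ f P N    f e h f f $  expand N ::= f
  3  $ f P f    f e h f f $  match f
  4  $ f P      e h f f $    expand P ::= e h f
  5  $ f f h e  e h f f $    match e
Stack after step 5: $ f f h (top = h).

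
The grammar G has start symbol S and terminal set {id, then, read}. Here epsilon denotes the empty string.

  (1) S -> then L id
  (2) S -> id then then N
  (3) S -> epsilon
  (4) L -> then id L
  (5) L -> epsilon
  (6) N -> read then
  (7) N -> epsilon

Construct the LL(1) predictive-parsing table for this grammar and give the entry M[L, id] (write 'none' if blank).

FIRST(S): from S->then L id we get {then}; from S->id then then N we get {id}; from S->epsilon we get {epsilon}. So FIRST(S) = {epsilon, id, then}.
FIRST(L): from L->then id L we get {then}; from L->epsilon we get {epsilon}. So FIRST(L) = {epsilon, then}.
FIRST(N): from N->read then we get {read}; from N->epsilon we get {epsilon}. So FIRST(N) = {epsilon, read}.
FOLLOW(S) includes $ since S is the start symbol.
FOLLOW(L): in S->then L id, L is followed by id with FIRST {id}; in L->then id L, the suffix after L is empty (adds nothing new). Thus FOLLOW(L) = {id}.
For L -> then id L: FIRST(then id L) = {then}, so it goes in M[L, t] for t ∈ {then}.
For L -> epsilon: FIRST(epsilon) = {epsilon}, so it goes in M[L, t] for t ∈ {}; since epsilon ∈ FIRST, also for every t ∈ FOLLOW(L) = {id}.

L -> epsilon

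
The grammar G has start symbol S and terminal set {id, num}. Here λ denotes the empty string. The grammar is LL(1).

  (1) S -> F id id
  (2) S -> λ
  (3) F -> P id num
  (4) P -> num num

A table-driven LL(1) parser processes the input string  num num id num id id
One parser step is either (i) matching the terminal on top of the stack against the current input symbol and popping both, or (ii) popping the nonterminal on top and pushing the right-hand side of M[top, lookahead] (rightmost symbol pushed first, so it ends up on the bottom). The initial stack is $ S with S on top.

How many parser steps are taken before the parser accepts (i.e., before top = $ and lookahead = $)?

9

     Stack                   Input                   Action
  1  $ S                     num num id num id id $  expand S -> F id id
  2  $ id id F               num num id num id id $  expand F -> P id num
  3  $ id id num id P        num num id num id id $  expand P -> num num
  4  $ id id num id num num  num num id num id id $  match num
  5  $ id id num id num      num id num id id $      match num
  6  $ id id num id          id num id id $          match id
  7  $ id id num             num id id $             match num
  8  $ id id                 id id $                 match id
  9  $ id                    id $                    match id
Accept reached after 9 steps.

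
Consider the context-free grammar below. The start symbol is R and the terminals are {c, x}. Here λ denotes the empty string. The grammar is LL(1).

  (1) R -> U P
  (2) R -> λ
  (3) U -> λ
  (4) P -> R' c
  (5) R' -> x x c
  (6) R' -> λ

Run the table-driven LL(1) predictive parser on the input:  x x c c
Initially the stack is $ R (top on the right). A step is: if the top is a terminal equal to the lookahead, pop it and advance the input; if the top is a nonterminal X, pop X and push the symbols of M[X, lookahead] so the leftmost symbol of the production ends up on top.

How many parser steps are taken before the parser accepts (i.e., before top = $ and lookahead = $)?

     Stack      Input      Action
  1  $ R        x x c c $  expand R -> U P
  2  $ P U      x x c c $  expand U -> λ
  3  $ P        x x c c $  expand P -> R' c
  4  $ c R'     x x c c $  expand R' -> x x c
  5  $ c c x x  x x c c $  match x
  6  $ c c x    x c c $    match x
  7  $ c c      c c $      match c
  8  $ c        c $        match c
Accept reached after 8 steps.

8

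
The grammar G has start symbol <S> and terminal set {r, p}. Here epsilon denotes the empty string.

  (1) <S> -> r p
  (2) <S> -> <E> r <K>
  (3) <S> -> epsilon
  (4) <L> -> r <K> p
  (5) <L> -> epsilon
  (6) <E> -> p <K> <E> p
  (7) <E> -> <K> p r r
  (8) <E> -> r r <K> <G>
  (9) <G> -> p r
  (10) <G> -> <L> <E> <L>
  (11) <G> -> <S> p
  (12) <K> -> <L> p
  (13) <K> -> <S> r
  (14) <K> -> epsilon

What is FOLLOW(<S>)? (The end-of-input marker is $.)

FIRST(<L>): from <L>->r <K> p we get {r}; from <L>->epsilon we get {epsilon}. So FIRST(<L>) = {epsilon, r}.
FIRST(<S>): from <S>->r p we get {r}; from <S>-><E> r <K> we get {p, r}; from <S>->epsilon we get {epsilon}. So FIRST(<S>) = {epsilon, p, r}.
FIRST(<K>): from <K>-><L> p we get {p, r}; from <K>-><S> r we get {p, r}; from <K>->epsilon we get {epsilon}. So FIRST(<K>) = {epsilon, p, r}.
FIRST(<E>): from <E>->p <K> <E> p we get {p}; from <E>-><K> p r r we get {p, r}; from <E>->r r <K> <G> we get {r}. So FIRST(<E>) = {p, r}.
FIRST(<G>): from <G>->p r we get {p}; from <G>-><L> <E> <L> we get {p, r}; from <G>-><S> p we get {p, r}. So FIRST(<G>) = {p, r}.
FOLLOW(<S>) includes $ since <S> is the start symbol.
FOLLOW(<S>): in <G>-><S> p, <S> is followed by p with FIRST {p}; in <K>-><S> r, <S> is followed by r with FIRST {r}. Thus FOLLOW(<S>) = {$, p, r}.
FOLLOW(<K>): in <S>-><E> r <K>, the suffix after <K> is empty, so FOLLOW(<K>) ⊇ FOLLOW(<S>) = {$, p, r}; in <L>->r <K> p, <K> is followed by p with FIRST {p}; in <E>->p <K> <E> p, <K> is followed by <E> p with FIRST {p, r}; in <E>-><K> p r r, <K> is followed by p r r with FIRST {p}; in <E>->r r <K> <G>, <K> is followed by <G> with FIRST {p, r}. Thus FOLLOW(<K>) = {$, p, r}.
FOLLOW(<L>): in <G>-><L> <E> <L> (occurrence 1), <L> is followed by <E> <L> with FIRST {p, r}; in <G>-><L> <E> <L> (occurrence 2), the suffix after <L> is empty, so FOLLOW(<L>) ⊇ FOLLOW(<G>) = {p, r}; in <K>-><L> p, <L> is followed by p with FIRST {p}. Thus FOLLOW(<L>) = {p, r}.
FOLLOW(<E>): in <S>-><E> r <K>, <E> is followed by r <K> with FIRST {r}; in <E>->p <K> <E> p, <E> is followed by p with FIRST {p}; in <G>-><L> <E> <L>, <E> is followed by <L> with FIRST {epsilon, r}; in <G>-><L> <E> <L>, the suffix after <E> is nullable, so FOLLOW(<E>) ⊇ FOLLOW(<G>) = {p, r}. Thus FOLLOW(<E>) = {p, r}.
FOLLOW(<G>): in <E>->r r <K> <G>, the suffix after <G> is empty, so FOLLOW(<G>) ⊇ FOLLOW(<E>) = {p, r}. Thus FOLLOW(<G>) = {p, r}.

{$, p, r}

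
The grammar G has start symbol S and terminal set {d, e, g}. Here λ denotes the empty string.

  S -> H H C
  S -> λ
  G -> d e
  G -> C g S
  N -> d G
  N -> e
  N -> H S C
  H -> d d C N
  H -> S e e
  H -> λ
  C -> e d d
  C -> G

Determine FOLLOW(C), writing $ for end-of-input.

FIRST(S) = {λ, d, e}  (via H H C)
FIRST(H) = {λ, d, e}  (via S e e)
FIRST(G) = {d, e}  (via C g S)
FIRST(C) = {d, e}  (via G)
FIRST(N) = {d, e}  (via H S C)
FOLLOW(S) includes $ since S is the start symbol.
FOLLOW(H): in S->H H C (occurrence 1), H is followed by H C with FIRST {d, e}; in S->H H C (occurrence 2), H is followed by C with FIRST {d, e}; in N->H S C, H is followed by S C with FIRST {d, e}. Thus FOLLOW(H) = {d, e}.
FOLLOW(N): in H->d d C N, the suffix after N is empty, so FOLLOW(N) ⊇ FOLLOW(H) = {d, e}. Thus FOLLOW(N) = {d, e}.
FOLLOW(S): in G->C g S, the suffix after S is empty, so FOLLOW(S) ⊇ FOLLOW(G) = {$, d, e, g}; in N->H S C, S is followed by C with FIRST {d, e}; in H->S e e, S is followed by e e with FIRST {e}. Thus FOLLOW(S) = {$, d, e, g}.
FOLLOW(C): in S->H H C, the suffix after C is empty, so FOLLOW(C) ⊇ FOLLOW(S) = {$, d, e, g}; in G->C g S, C is followed by g S with FIRST {g}; in N->H S C, the suffix after C is empty, so FOLLOW(C) ⊇ FOLLOW(N) = {d, e}; in H->d d C N, C is followed by N with FIRST {d, e}. Thus FOLLOW(C) = {$, d, e, g}.
FOLLOW(G): in N->d G, the suffix after G is empty, so FOLLOW(G) ⊇ FOLLOW(N) = {d, e}; in C->G, the suffix after G is empty, so FOLLOW(G) ⊇ FOLLOW(C) = {$, d, e, g}. Thus FOLLOW(G) = {$, d, e, g}.

{$, d, e, g}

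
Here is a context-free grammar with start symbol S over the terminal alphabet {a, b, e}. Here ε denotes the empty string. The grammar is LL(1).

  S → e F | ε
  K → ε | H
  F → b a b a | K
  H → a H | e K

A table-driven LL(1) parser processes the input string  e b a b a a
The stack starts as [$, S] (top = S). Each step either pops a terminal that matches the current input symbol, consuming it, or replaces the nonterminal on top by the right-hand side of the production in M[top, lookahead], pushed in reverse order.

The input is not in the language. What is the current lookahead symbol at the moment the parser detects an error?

a

step 1: stack=$ S  input=e b a b a a $  — expand S → e F
step 2: stack=$ F e  input=e b a b a a $  — match e
step 3: stack=$ F  input=b a b a a $  — expand F → b a b a
step 4: stack=$ a b a b  input=b a b a a $  — match b
step 5: stack=$ a b a  input=a b a a $  — match a
step 6: stack=$ a b  input=b a a $  — match b
step 7: stack=$ a  input=a a $  — match a
step 8: stack=$  input=a $  — error: stack empty but input remains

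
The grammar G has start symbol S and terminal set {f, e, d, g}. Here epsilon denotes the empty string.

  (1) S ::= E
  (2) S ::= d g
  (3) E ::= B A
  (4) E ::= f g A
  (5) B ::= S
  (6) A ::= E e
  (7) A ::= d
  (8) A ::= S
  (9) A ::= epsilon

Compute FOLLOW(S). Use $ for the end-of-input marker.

{$, d, e, f}

FIRST(S): from S::=E we get {d, f}; from S::=d g we get {d}. So FIRST(S) = {d, f}.
FIRST(B): from B::=S we get {d, f}. So FIRST(B) = {d, f}.
FIRST(E): from E::=B A we get {d, f}; from E::=f g A we get {f}. So FIRST(E) = {d, f}.
FIRST(A): from A::=E e we get {d, f}; from A::=d we get {d}; from A::=S we get {d, f}; from A::=epsilon we get {epsilon}. So FIRST(A) = {epsilon, d, f}.
FOLLOW(S) includes $ since S is the start symbol.
FOLLOW(S): in B::=S, the suffix after S is empty, so FOLLOW(S) ⊇ FOLLOW(B) = {$, d, e, f}; in A::=S, the suffix after S is empty, so FOLLOW(S) ⊇ FOLLOW(A) = {$, d, e, f}. Thus FOLLOW(S) = {$, d, e, f}.
FOLLOW(E): in S::=E, the suffix after E is empty, so FOLLOW(E) ⊇ FOLLOW(S) = {$, d, e, f}; in A::=E e, E is followed by e with FIRST {e}. Thus FOLLOW(E) = {$, d, e, f}.
FOLLOW(B): in E::=B A, B is followed by A with FIRST {epsilon, d, f}; in E::=B A, the suffix after B is nullable, so FOLLOW(B) ⊇ FOLLOW(E) = {$, d, e, f}. Thus FOLLOW(B) = {$, d, e, f}.
FOLLOW(A): in E::=B A, the suffix after A is empty, so FOLLOW(A) ⊇ FOLLOW(E) = {$, d, e, f}; in E::=f g A, the suffix after A is empty, so FOLLOW(A) ⊇ FOLLOW(E) = {$, d, e, f}. Thus FOLLOW(A) = {$, d, e, f}.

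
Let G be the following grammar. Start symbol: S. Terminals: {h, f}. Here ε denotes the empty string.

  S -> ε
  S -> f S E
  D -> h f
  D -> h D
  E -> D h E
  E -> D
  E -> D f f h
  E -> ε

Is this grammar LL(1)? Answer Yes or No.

No

FIRST(S) = {ε, f}
FIRST(D) = {h}
FIRST(E) = {ε, h}
FOLLOW(S) = {$, h}
FOLLOW(D) = {$, f, h}
FOLLOW(E) = {$, h}
Cell M[D, h] receives both D -> h f and D -> h D — the grammar is not LL(1).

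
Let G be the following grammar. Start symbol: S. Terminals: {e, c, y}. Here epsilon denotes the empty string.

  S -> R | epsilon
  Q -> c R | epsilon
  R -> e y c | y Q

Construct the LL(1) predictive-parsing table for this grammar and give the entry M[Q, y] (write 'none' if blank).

none

FIRST(Q) = {epsilon, c}
FIRST(R) = {e, y}
FIRST(S) = {epsilon, e, y}  (via R)
FOLLOW(S) includes $ since S is the start symbol.
FOLLOW(Q): in R->y Q, the suffix after Q is empty, so FOLLOW(Q) ⊇ FOLLOW(R) = {$}. Thus FOLLOW(Q) = {$}.
FOLLOW(R): in S->R, the suffix after R is empty, so FOLLOW(R) ⊇ FOLLOW(S) = {$}; in Q->c R, the suffix after R is empty, so FOLLOW(R) ⊇ FOLLOW(Q) = {$}. Thus FOLLOW(R) = {$}.
For Q -> c R: FIRST(c R) = {c}, so it goes in M[Q, t] for t ∈ {c}.
For Q -> epsilon: FIRST(epsilon) = {epsilon}, so it goes in M[Q, t] for t ∈ {}; since epsilon ∈ FIRST, also for every t ∈ FOLLOW(Q) = {$}.
None of these place a production in M[Q, y].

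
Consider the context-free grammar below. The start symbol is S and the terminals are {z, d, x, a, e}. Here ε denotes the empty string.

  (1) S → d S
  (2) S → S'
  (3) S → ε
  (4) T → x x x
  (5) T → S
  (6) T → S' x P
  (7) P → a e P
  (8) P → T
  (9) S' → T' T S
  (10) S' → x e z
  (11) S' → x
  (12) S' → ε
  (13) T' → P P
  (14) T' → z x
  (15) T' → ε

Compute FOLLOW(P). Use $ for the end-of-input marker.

{$, a, d, x, z}

FIRST(S) = {ε, a, d, x, z}  (via S')
FIRST(T) = {ε, a, d, x, z}  (via S, S' x P)
FIRST(P) = {ε, a, d, x, z}  (via T)
FIRST(T') = {ε, a, d, x, z}  (via P P)
FIRST(S') = {ε, a, d, x, z}  (via T' T S)
FOLLOW(S) includes $ since S is the start symbol.
FOLLOW(S): in S→d S, the suffix after S is empty (adds nothing new); in T→S, the suffix after S is empty, so FOLLOW(S) ⊇ FOLLOW(T) = {$, a, d, x, z}; in S'→T' T S, the suffix after S is empty, so FOLLOW(S) ⊇ FOLLOW(S') = {$, a, d, x, z}. Thus FOLLOW(S) = {$, a, d, x, z}.
FOLLOW(S'): in S→S', the suffix after S' is empty, so FOLLOW(S') ⊇ FOLLOW(S) = {$, a, d, x, z}; in T→S' x P, S' is followed by x P with FIRST {x}. Thus FOLLOW(S') = {$, a, d, x, z}.
FOLLOW(T'): in S'→T' T S, T' is followed by T S with FIRST {ε, a, d, x, z}; in S'→T' T S, the suffix after T' is nullable, so FOLLOW(T') ⊇ FOLLOW(S') = {$, a, d, x, z}. Thus FOLLOW(T') = {$, a, d, x, z}.
FOLLOW(T): in P→T, the suffix after T is empty, so FOLLOW(T) ⊇ FOLLOW(P) = {$, a, d, x, z}; in S'→T' T S, T is followed by S with FIRST {ε, a, d, x, z}; in S'→T' T S, the suffix after T is nullable, so FOLLOW(T) ⊇ FOLLOW(S') = {$, a, d, x, z}. Thus FOLLOW(T) = {$, a, d, x, z}.
FOLLOW(P): in T→S' x P, the suffix after P is empty, so FOLLOW(P) ⊇ FOLLOW(T) = {$, a, d, x, z}; in P→a e P, the suffix after P is empty (adds nothing new); in T'→P P (occurrence 1), P is followed by P with FIRST {ε, a, d, x, z}; in T'→P P (occurrence 1), the suffix after P is nullable, so FOLLOW(P) ⊇ FOLLOW(T') = {$, a, d, x, z}; in T'→P P (occurrence 2), the suffix after P is empty, so FOLLOW(P) ⊇ FOLLOW(T') = {$, a, d, x, z}. Thus FOLLOW(P) = {$, a, d, x, z}.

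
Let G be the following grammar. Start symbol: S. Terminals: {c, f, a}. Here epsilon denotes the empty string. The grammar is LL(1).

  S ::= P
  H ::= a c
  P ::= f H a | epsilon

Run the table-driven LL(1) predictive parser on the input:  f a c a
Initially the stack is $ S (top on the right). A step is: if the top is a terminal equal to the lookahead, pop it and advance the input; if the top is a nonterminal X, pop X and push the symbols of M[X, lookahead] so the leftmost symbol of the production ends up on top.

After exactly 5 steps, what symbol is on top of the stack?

     Stack    Input      Action
  1  $ S      f a c a $  expand S ::= P
  2  $ P      f a c a $  expand P ::= f H a
  3  $ a H f  f a c a $  match f
  4  $ a H    a c a $    expand H ::= a c
  5  $ a c a  a c a $    match a
Stack after step 5: $ a c (top = c).

c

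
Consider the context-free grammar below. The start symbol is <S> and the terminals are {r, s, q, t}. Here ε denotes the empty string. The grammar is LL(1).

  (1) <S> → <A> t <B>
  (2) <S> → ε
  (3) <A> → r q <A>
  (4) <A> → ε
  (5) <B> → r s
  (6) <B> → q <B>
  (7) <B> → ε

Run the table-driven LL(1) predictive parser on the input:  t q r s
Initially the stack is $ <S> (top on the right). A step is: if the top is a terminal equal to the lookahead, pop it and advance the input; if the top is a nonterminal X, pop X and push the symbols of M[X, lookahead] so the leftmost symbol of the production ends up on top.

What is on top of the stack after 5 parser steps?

step 1: stack=$ <S>  input=t q r s $  — expand <S> → <A> t <B>
step 2: stack=$ <B> t <A>  input=t q r s $  — expand <A> → ε
step 3: stack=$ <B> t  input=t q r s $  — match t
step 4: stack=$ <B>  input=q r s $  — expand <B> → q <B>
step 5: stack=$ <B> q  input=q r s $  — match q
Stack after step 5: $ <B> (top = <B>).

<B>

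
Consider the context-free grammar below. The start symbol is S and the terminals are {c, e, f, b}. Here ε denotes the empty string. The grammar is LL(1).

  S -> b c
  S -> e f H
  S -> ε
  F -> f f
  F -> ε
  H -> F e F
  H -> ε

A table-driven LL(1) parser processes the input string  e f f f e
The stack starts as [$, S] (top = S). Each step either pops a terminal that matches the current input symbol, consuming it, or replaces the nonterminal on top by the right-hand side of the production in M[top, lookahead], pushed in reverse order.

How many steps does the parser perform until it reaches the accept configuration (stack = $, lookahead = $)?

step 1: stack=$ S  input=e f f f e $  — expand S -> e f H
step 2: stack=$ H f e  input=e f f f e $  — match e
step 3: stack=$ H f  input=f f f e $  — match f
step 4: stack=$ H  input=f f e $  — expand H -> F e F
step 5: stack=$ F e F  input=f f e $  — expand F -> f f
step 6: stack=$ F e f f  input=f f e $  — match f
step 7: stack=$ F e f  input=f e $  — match f
step 8: stack=$ F e  input=e $  — match e
step 9: stack=$ F  input=$  — expand F -> ε
Accept reached after 9 steps.

9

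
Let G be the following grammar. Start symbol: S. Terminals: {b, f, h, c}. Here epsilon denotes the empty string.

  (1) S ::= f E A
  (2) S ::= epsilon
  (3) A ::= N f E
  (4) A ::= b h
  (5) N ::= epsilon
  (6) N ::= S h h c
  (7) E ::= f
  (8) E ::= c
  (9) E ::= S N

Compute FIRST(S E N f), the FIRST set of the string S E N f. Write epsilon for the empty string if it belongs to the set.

{c, f, h}

FIRST(S): from S::=f E A we get {f}; from S::=epsilon we get {epsilon}. So FIRST(S) = {epsilon, f}.
FIRST(N): from N::=epsilon we get {epsilon}; from N::=S h h c we get {f, h}. So FIRST(N) = {epsilon, f, h}.
FIRST(A): from A::=N f E we get {f, h}; from A::=b h we get {b}. So FIRST(A) = {b, f, h}.
FIRST(E): from E::=f we get {f}; from E::=c we get {c}; from E::=S N we get {epsilon, f, h}. So FIRST(E) = {epsilon, c, f, h}.
FIRST(S E N f): take FIRST of each symbol in turn, carrying on past any symbol whose FIRST contains epsilon; result {c, f, h}.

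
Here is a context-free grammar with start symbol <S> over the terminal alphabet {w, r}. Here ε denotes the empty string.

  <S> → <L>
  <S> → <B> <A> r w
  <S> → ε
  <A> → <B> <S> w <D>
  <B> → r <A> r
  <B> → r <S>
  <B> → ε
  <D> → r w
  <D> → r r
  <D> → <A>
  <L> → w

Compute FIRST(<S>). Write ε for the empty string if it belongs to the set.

FIRST(<B>) = {ε, r}
FIRST(<L>) = {w}
FIRST(<S>) = {ε, r, w}  (via <L>, <B> <A> r w)
FIRST(<A>) = {r, w}  (via <B> <S> w <D>)
FIRST(<D>) = {r, w}  (via <A>)

{ε, r, w}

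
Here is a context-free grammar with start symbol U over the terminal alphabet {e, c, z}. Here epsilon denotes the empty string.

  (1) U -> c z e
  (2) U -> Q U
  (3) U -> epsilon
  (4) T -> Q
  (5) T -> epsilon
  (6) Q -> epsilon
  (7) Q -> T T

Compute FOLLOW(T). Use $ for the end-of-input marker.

{$, c}

FIRST(U) = {epsilon, c}  (via Q U)
FIRST(T) = {epsilon}  (via Q)
FIRST(Q) = {epsilon}  (via T T)
FOLLOW(U) includes $ since U is the start symbol.
FOLLOW(U): in U->Q U, the suffix after U is empty (adds nothing new). Thus FOLLOW(U) = {$}.
FOLLOW(T): in Q->T T (occurrence 1), T is followed by T with FIRST {epsilon}; in Q->T T (occurrence 1), the suffix after T is nullable, so FOLLOW(T) ⊇ FOLLOW(Q) = {$, c}; in Q->T T (occurrence 2), the suffix after T is empty, so FOLLOW(T) ⊇ FOLLOW(Q) = {$, c}. Thus FOLLOW(T) = {$, c}.
FOLLOW(Q): in U->Q U, Q is followed by U with FIRST {epsilon, c}; in U->Q U, the suffix after Q is nullable, so FOLLOW(Q) ⊇ FOLLOW(U) = {$}; in T->Q, the suffix after Q is empty, so FOLLOW(Q) ⊇ FOLLOW(T) = {$, c}. Thus FOLLOW(Q) = {$, c}.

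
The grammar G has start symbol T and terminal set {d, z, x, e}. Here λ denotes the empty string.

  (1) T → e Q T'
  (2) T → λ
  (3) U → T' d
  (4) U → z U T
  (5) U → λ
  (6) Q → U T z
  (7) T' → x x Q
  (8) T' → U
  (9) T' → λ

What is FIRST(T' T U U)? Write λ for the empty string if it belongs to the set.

FIRST(T): from T→e Q T' we get {e}; from T→λ we get {λ}. So FIRST(T) = {λ, e}.
FIRST(U): from U→T' d we get {d, x, z}; from U→z U T we get {z}; from U→λ we get {λ}. So FIRST(U) = {λ, d, x, z}.
FIRST(Q): from Q→U T z we get {d, e, x, z}. So FIRST(Q) = {d, e, x, z}.
FIRST(T'): from T'→x x Q we get {x}; from T'→U we get {λ, d, x, z}; from T'→λ we get {λ}. So FIRST(T') = {λ, d, x, z}.
FIRST(T' T U U): take FIRST of each symbol in turn, carrying on past any symbol whose FIRST contains λ; result {λ, d, e, x, z}.

{λ, d, e, x, z}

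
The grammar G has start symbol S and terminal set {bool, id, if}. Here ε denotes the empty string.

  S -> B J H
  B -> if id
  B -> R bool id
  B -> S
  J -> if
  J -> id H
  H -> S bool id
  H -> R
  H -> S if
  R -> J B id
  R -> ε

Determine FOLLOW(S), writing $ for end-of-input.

FIRST(J) = {id, if}
FIRST(R) = {ε, id, if}  (via J B id)
FIRST(S) = {bool, id, if}  (via B J H)
FIRST(B) = {bool, id, if}  (via R bool id, S)
FIRST(H) = {ε, bool, id, if}  (via S bool id, R, S if)
FOLLOW(S) includes $ since S is the start symbol.
FOLLOW(B): in S->B J H, B is followed by J H with FIRST {id, if}; in R->J B id, B is followed by id with FIRST {id}. Thus FOLLOW(B) = {id, if}.
FOLLOW(S): in B->S, the suffix after S is empty, so FOLLOW(S) ⊇ FOLLOW(B) = {id, if}; in H->S bool id, S is followed by bool id with FIRST {bool}; in H->S if, S is followed by if with FIRST {if}. Thus FOLLOW(S) = {$, bool, id, if}.
FOLLOW(J): in S->B J H, J is followed by H with FIRST {ε, bool, id, if}; in S->B J H, the suffix after J is nullable, so FOLLOW(J) ⊇ FOLLOW(S) = {$, bool, id, if}; in R->J B id, J is followed by B id with FIRST {bool, id, if}. Thus FOLLOW(J) = {$, bool, id, if}.
FOLLOW(H): in S->B J H, the suffix after H is empty, so FOLLOW(H) ⊇ FOLLOW(S) = {$, bool, id, if}; in J->id H, the suffix after H is empty, so FOLLOW(H) ⊇ FOLLOW(J) = {$, bool, id, if}. Thus FOLLOW(H) = {$, bool, id, if}.
FOLLOW(R): in B->R bool id, R is followed by bool id with FIRST {bool}; in H->R, the suffix after R is empty, so FOLLOW(R) ⊇ FOLLOW(H) = {$, bool, id, if}. Thus FOLLOW(R) = {$, bool, id, if}.

{$, bool, id, if}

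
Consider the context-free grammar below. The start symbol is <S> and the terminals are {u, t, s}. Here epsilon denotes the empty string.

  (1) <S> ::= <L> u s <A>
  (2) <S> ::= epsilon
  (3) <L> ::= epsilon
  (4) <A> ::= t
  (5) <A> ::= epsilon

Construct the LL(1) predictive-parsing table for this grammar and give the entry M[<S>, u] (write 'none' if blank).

<S> ::= <L> u s <A>

FIRST(<L>) = {epsilon}
FIRST(<A>) = {epsilon, t}
FIRST(<S>) = {epsilon, u}  (via <L> u s <A>)
FOLLOW(<S>) includes $ since <S> is the start symbol.
FOLLOW(<S>): <S> appears on no right-hand side. Thus FOLLOW(<S>) = {$}.
For <S> ::= <L> u s <A>: FIRST(<L> u s <A>) = {u}, so it goes in M[<S>, t] for t ∈ {u}.
For <S> ::= epsilon: FIRST(epsilon) = {epsilon}, so it goes in M[<S>, t] for t ∈ {}; since epsilon ∈ FIRST, also for every t ∈ FOLLOW(<S>) = {$}.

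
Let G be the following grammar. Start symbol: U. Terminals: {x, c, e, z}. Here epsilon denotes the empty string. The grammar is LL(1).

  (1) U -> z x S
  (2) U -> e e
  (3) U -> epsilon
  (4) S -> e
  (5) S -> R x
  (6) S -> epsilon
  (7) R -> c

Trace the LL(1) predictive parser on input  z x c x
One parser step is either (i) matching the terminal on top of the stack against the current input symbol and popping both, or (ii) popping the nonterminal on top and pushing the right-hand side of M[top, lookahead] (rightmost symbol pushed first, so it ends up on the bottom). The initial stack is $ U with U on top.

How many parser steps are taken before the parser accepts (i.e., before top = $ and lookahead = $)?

7

step 1: stack=$ U  input=z x c x $  — expand U -> z x S
step 2: stack=$ S x z  input=z x c x $  — match z
step 3: stack=$ S x  input=x c x $  — match x
step 4: stack=$ S  input=c x $  — expand S -> R x
step 5: stack=$ x R  input=c x $  — expand R -> c
step 6: stack=$ x c  input=c x $  — match c
step 7: stack=$ x  input=x $  — match x
Accept reached after 7 steps.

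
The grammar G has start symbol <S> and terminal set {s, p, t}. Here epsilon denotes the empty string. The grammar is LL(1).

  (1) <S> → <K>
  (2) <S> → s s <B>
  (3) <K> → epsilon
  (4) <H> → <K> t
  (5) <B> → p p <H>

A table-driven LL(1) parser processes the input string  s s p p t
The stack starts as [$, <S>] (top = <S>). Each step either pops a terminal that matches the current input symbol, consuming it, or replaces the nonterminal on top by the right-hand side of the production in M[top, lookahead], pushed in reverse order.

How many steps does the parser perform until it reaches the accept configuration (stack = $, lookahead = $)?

     Stack      Input        Action
  1  $ <S>      s s p p t $  expand <S> → s s <B>
  2  $ <B> s s  s s p p t $  match s
  3  $ <B> s    s p p t $    match s
  4  $ <B>      p p t $      expand <B> → p p <H>
  5  $ <H> p p  p p t $      match p
  6  $ <H> p    p t $        match p
  7  $ <H>      t $          expand <H> → <K> t
  8  $ t <K>    t $          expand <K> → epsilon
  9  $ t        t $          match t
Accept reached after 9 steps.

9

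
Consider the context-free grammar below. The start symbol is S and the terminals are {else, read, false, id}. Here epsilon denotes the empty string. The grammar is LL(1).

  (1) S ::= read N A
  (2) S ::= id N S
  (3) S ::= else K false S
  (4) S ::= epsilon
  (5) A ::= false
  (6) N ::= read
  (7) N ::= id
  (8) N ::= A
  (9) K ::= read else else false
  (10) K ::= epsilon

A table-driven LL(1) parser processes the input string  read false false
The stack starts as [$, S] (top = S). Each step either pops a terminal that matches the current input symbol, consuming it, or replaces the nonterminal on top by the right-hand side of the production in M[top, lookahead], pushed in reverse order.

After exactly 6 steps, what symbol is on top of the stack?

false

step 1: stack=$ S  input=read false false $  — expand S ::= read N A
step 2: stack=$ A N read  input=read false false $  — match read
step 3: stack=$ A N  input=false false $  — expand N ::= A
step 4: stack=$ A A  input=false false $  — expand A ::= false
step 5: stack=$ A false  input=false false $  — match false
step 6: stack=$ A  input=false $  — expand A ::= false
Stack after step 6: $ false (top = false).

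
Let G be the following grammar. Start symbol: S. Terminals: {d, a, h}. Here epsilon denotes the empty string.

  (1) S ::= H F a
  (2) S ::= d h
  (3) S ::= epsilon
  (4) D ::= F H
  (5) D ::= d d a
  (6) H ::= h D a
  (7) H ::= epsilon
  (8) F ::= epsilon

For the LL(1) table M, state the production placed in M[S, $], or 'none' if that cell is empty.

S ::= epsilon

FIRST(H): from H::=h D a we get {h}; from H::=epsilon we get {epsilon}. So FIRST(H) = {epsilon, h}.
FIRST(F): from F::=epsilon we get {epsilon}. So FIRST(F) = {epsilon}.
FIRST(S): from S::=H F a we get {a, h}; from S::=d h we get {d}; from S::=epsilon we get {epsilon}. So FIRST(S) = {epsilon, a, d, h}.
FIRST(D): from D::=F H we get {epsilon, h}; from D::=d d a we get {d}. So FIRST(D) = {epsilon, d, h}.
FOLLOW(S) includes $ since S is the start symbol.
FOLLOW(S): S appears on no right-hand side. Thus FOLLOW(S) = {$}.
For S ::= H F a: FIRST(H F a) = {a, h}, so it goes in M[S, t] for t ∈ {a, h}.
For S ::= d h: FIRST(d h) = {d}, so it goes in M[S, t] for t ∈ {d}.
For S ::= epsilon: FIRST(epsilon) = {epsilon}, so it goes in M[S, t] for t ∈ {}; since epsilon ∈ FIRST, also for every t ∈ FOLLOW(S) = {$}.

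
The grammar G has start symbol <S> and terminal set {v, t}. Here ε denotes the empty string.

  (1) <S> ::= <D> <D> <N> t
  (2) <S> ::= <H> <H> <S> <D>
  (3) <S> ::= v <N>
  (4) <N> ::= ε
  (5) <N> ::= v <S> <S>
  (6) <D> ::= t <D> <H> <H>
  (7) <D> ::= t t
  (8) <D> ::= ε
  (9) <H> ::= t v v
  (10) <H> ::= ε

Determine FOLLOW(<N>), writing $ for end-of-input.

{$, t, v}

FIRST(<N>): from <N>::=ε we get {ε}; from <N>::=v <S> <S> we get {v}. So FIRST(<N>) = {ε, v}.
FIRST(<D>): from <D>::=t <D> <H> <H> we get {t}; from <D>::=t t we get {t}; from <D>::=ε we get {ε}. So FIRST(<D>) = {ε, t}.
FIRST(<H>): from <H>::=t v v we get {t}; from <H>::=ε we get {ε}. So FIRST(<H>) = {ε, t}.
FIRST(<S>): from <S>::=<D> <D> <N> t we get {t, v}; from <S>::=<H> <H> <S> <D> we get {t, v}; from <S>::=v <N> we get {v}. So FIRST(<S>) = {t, v}.
FOLLOW(<S>) includes $ since <S> is the start symbol.
FOLLOW(<S>): in <S>::=<H> <H> <S> <D>, <S> is followed by <D> with FIRST {ε, t}; in <S>::=<H> <H> <S> <D>, the suffix after <S> is nullable (adds nothing new); in <N>::=v <S> <S> (occurrence 1), <S> is followed by <S> with FIRST {t, v}; in <N>::=v <S> <S> (occurrence 2), the suffix after <S> is empty, so FOLLOW(<S>) ⊇ FOLLOW(<N>) = {$, t, v}. Thus FOLLOW(<S>) = {$, t, v}.
FOLLOW(<N>): in <S>::=<D> <D> <N> t, <N> is followed by t with FIRST {t}; in <S>::=v <N>, the suffix after <N> is empty, so FOLLOW(<N>) ⊇ FOLLOW(<S>) = {$, t, v}. Thus FOLLOW(<N>) = {$, t, v}.
FOLLOW(<D>): in <S>::=<D> <D> <N> t (occurrence 1), <D> is followed by <D> <N> t with FIRST {t, v}; in <S>::=<D> <D> <N> t (occurrence 2), <D> is followed by <N> t with FIRST {t, v}; in <S>::=<H> <H> <S> <D>, the suffix after <D> is empty, so FOLLOW(<D>) ⊇ FOLLOW(<S>) = {$, t, v}; in <D>::=t <D> <H> <H>, <D> is followed by <H> <H> with FIRST {ε, t}; in <D>::=t <D> <H> <H>, the suffix after <D> is nullable (adds nothing new). Thus FOLLOW(<D>) = {$, t, v}.
FOLLOW(<H>): in <S>::=<H> <H> <S> <D> (occurrence 1), <H> is followed by <H> <S> <D> with FIRST {t, v}; in <S>::=<H> <H> <S> <D> (occurrence 2), <H> is followed by <S> <D> with FIRST {t, v}; in <D>::=t <D> <H> <H> (occurrence 1), <H> is followed by <H> with FIRST {ε, t}; in <D>::=t <D> <H> <H> (occurrence 1), the suffix after <H> is nullable, so FOLLOW(<H>) ⊇ FOLLOW(<D>) = {$, t, v}; in <D>::=t <D> <H> <H> (occurrence 2), the suffix after <H> is empty, so FOLLOW(<H>) ⊇ FOLLOW(<D>) = {$, t, v}. Thus FOLLOW(<H>) = {$, t, v}.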